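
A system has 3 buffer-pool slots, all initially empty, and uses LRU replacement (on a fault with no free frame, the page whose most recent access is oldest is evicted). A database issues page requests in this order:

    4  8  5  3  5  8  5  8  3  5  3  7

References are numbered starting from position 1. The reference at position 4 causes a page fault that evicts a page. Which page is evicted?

4

pos 1: 4 -> fault, frames {4}
pos 2: 8 -> fault, frames {4,8}
pos 3: 5 -> fault, frames {4,8,5}
pos 4: 3 -> fault, evict 4, frames {8,5,3}
At position 4, page 4 is evicted.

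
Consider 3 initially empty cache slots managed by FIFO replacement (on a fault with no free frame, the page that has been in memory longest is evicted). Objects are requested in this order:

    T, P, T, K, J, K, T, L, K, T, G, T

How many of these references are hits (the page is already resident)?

3

T: fault, frames [T]
P: fault, frames [T, P]
T: hit
K: fault, frames [T, P, K]
J: fault, evict T, frames [P, K, J]
K: hit
T: fault, evict P, frames [K, J, T]
L: fault, evict K, frames [J, T, L]
K: fault, evict J, frames [T, L, K]
T: hit
G: fault, evict T, frames [L, K, G]
T: fault, evict L, frames [K, G, T]
Hits: 3.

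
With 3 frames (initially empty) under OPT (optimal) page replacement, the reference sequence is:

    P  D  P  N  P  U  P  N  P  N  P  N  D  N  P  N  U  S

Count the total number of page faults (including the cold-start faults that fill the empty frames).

7

P: fault, frames (P)
D: fault, frames (P D)
P: hit
N: fault, frames (P D N)
P: hit
U: fault, evict D, frames (P N U)
P: hit
N: hit
P: hit
N: hit
P: hit
N: hit
D: fault, evict U, frames (P N D)
N: hit
P: hit
N: hit
U: fault, evict D, frames (P N U)
S: fault, evict U, frames (P N S)
Page faults: 7.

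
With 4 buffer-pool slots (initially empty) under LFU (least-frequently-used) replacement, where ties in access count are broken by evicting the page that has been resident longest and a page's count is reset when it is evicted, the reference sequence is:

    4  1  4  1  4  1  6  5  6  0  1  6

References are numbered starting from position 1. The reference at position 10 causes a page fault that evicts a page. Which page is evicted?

pos 1: 4 -> fault, frames [4]
pos 2: 1 -> fault, frames [4, 1]
pos 3: 4 -> hit
pos 4: 1 -> hit
pos 5: 4 -> hit
pos 6: 1 -> hit
pos 7: 6 -> fault, frames [4, 1, 6]
pos 8: 5 -> fault, frames [4, 1, 6, 5]
pos 9: 6 -> hit
pos 10: 0 -> fault, evict 5, frames [4, 1, 6, 0]
At position 10, page 5 is evicted.

5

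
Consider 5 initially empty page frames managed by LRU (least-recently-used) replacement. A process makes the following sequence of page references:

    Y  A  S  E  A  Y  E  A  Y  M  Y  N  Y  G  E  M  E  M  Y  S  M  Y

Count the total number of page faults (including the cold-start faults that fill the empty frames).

9

Y: fault, frames (Y)
A: fault, frames (Y A)
S: fault, frames (Y A S)
E: fault, frames (Y A S E)
A: hit
Y: hit
E: hit
A: hit
Y: hit
M: fault, frames (S E A Y M)
Y: hit
N: fault, evict S, frames (E A M Y N)
Y: hit
G: fault, evict E, frames (A M N Y G)
E: fault, evict A, frames (M N Y G E)
M: hit
E: hit
M: hit
Y: hit
S: fault, evict N, frames (G E M Y S)
M: hit
Y: hit
Page faults: 9.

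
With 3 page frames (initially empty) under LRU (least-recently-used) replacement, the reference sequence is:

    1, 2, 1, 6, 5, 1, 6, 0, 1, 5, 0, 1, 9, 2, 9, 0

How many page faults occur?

1 -> fault, frames (1)
2 -> fault, frames (1 2)
1 -> hit
6 -> fault, frames (2 1 6)
5 -> fault, evict 2, frames (1 6 5)
1 -> hit
6 -> hit
0 -> fault, evict 5, frames (1 6 0)
1 -> hit
5 -> fault, evict 6, frames (0 1 5)
0 -> hit
1 -> hit
9 -> fault, evict 5, frames (0 1 9)
2 -> fault, evict 0, frames (1 9 2)
9 -> hit
0 -> fault, evict 1, frames (2 9 0)
Page faults: 9.

9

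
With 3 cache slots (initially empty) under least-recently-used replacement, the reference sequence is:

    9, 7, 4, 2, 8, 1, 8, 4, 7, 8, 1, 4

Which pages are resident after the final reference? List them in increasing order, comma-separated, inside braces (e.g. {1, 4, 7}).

9 -> fault, frames [9]
7 -> fault, frames [9, 7]
4 -> fault, frames [9, 7, 4]
2 -> fault, evict 9, frames [7, 4, 2]
8 -> fault, evict 7, frames [4, 2, 8]
1 -> fault, evict 4, frames [2, 8, 1]
8 -> hit
4 -> fault, evict 2, frames [1, 8, 4]
7 -> fault, evict 1, frames [8, 4, 7]
8 -> hit
1 -> fault, evict 4, frames [7, 8, 1]
4 -> fault, evict 7, frames [8, 1, 4]

{1, 4, 8}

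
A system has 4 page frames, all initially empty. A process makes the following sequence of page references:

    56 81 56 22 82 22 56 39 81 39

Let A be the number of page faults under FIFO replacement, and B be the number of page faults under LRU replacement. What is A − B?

Under FIFO: F F . F F . . F . . → 5 faults.
Under LRU: F F . F F . . F F . → 6 faults.
A − B = 5 − 6 = -1.

-1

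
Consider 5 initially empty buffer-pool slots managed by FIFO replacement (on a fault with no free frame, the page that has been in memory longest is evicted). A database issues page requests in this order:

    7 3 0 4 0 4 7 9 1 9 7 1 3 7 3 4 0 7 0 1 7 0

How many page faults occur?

7 -> fault, frames (7)
3 -> fault, frames (7 3)
0 -> fault, frames (7 3 0)
4 -> fault, frames (7 3 0 4)
0 -> hit
4 -> hit
7 -> hit
9 -> fault, frames (7 3 0 4 9)
1 -> fault, evict 7, frames (3 0 4 9 1)
9 -> hit
7 -> fault, evict 3, frames (0 4 9 1 7)
1 -> hit
3 -> fault, evict 0, frames (4 9 1 7 3)
7 -> hit
3 -> hit
4 -> hit
0 -> fault, evict 4, frames (9 1 7 3 0)
7 -> hit
0 -> hit
1 -> hit
7 -> hit
0 -> hit
Page faults: 9.

9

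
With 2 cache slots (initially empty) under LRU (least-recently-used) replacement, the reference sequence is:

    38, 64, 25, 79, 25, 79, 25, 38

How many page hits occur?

3

38 → fault, frames [38]
64 → fault, frames [38, 64]
25 → fault, evict 38, frames [64, 25]
79 → fault, evict 64, frames [25, 79]
25 → hit
79 → hit
25 → hit
38 → fault, evict 79, frames [25, 38]
Hits: 3.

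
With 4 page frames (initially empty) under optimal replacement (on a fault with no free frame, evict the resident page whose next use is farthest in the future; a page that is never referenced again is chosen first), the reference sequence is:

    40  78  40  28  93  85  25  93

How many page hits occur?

2

40: miss, frames {40}
78: miss, frames {40,78}
40: hit
28: miss, frames {40,78,28}
93: miss, frames {40,78,28,93}
85: miss, evict 28, frames {40,78,93,85}
25: miss, evict 85, frames {40,78,93,25}
93: hit
Hits: 2.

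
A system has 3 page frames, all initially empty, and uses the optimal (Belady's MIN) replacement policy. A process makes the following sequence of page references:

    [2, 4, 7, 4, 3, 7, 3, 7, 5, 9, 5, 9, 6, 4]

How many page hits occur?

2 -> miss, frames [2]
4 -> miss, frames [2, 4]
7 -> miss, frames [2, 4, 7]
4 -> hit
3 -> miss, evict 2, frames [4, 7, 3]
7 -> hit
3 -> hit
7 -> hit
5 -> miss, evict 3, frames [4, 7, 5]
9 -> miss, evict 7, frames [4, 5, 9]
5 -> hit
9 -> hit
6 -> miss, evict 9, frames [4, 5, 6]
4 -> hit
Hits: 7.

7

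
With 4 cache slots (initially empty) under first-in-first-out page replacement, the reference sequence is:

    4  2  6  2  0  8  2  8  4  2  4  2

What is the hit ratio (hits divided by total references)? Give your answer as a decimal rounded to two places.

0.42

4 → fault, frames [4]
2 → fault, frames [4, 2]
6 → fault, frames [4, 2, 6]
2 → hit
0 → fault, frames [4, 2, 6, 0]
8 → fault, evict 4, frames [2, 6, 0, 8]
2 → hit
8 → hit
4 → fault, evict 2, frames [6, 0, 8, 4]
2 → fault, evict 6, frames [0, 8, 4, 2]
4 → hit
2 → hit
Hits: 5 of 12 references → 5/12 = 0.4167.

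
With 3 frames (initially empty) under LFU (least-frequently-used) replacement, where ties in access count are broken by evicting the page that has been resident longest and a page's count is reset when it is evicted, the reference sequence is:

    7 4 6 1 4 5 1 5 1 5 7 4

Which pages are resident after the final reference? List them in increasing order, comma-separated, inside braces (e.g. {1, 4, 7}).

7 -> fault, frames {7}
4 -> fault, frames {7,4}
6 -> fault, frames {7,4,6}
1 -> fault, evict 7, frames {4,6,1}
4 -> hit
5 -> fault, evict 6, frames {4,1,5}
1 -> hit
5 -> hit
1 -> hit
5 -> hit
7 -> fault, evict 4, frames {1,5,7}
4 -> fault, evict 7, frames {1,5,4}

{1, 4, 5}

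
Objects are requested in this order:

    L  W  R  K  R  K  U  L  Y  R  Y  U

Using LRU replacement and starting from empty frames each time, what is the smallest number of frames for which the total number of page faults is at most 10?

f=1: 12 faults
f=2: 9 faults
f=3: 9 faults
f=4: 8 faults
f=5: 6 faults
f=6: 6 faults
Smallest f with faults ≤ 10 is 2.

2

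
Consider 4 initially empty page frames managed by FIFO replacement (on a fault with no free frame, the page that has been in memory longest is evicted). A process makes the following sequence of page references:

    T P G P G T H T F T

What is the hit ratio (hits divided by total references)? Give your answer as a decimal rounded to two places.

T → miss, frames (T)
P → miss, frames (T P)
G → miss, frames (T P G)
P → hit
G → hit
T → hit
H → miss, frames (T P G H)
T → hit
F → miss, evict T, frames (P G H F)
T → miss, evict P, frames (G H F T)
Hits: 4 of 10 references → 4/10 = 0.4000.

0.40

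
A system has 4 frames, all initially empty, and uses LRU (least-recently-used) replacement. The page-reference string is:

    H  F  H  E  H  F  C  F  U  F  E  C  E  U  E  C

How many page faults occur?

6

H -> fault, frames {H}
F -> fault, frames {H,F}
H -> hit
E -> fault, frames {F,H,E}
H -> hit
F -> hit
C -> fault, frames {E,H,F,C}
F -> hit
U -> fault, evict E, frames {H,C,F,U}
F -> hit
E -> fault, evict H, frames {C,U,F,E}
C -> hit
E -> hit
U -> hit
E -> hit
C -> hit
Page faults: 6.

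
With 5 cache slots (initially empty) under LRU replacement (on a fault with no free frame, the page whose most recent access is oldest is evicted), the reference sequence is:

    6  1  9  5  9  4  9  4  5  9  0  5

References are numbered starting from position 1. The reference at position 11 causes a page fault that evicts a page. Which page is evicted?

pos 1: 6: miss, frames {6}
pos 2: 1: miss, frames {6,1}
pos 3: 9: miss, frames {6,1,9}
pos 4: 5: miss, frames {6,1,9,5}
pos 5: 9: hit
pos 6: 4: miss, frames {6,1,5,9,4}
pos 7: 9: hit
pos 8: 4: hit
pos 9: 5: hit
pos 10: 9: hit
pos 11: 0: miss, evict 6, frames {1,4,5,9,0}
At position 11, page 6 is evicted.

6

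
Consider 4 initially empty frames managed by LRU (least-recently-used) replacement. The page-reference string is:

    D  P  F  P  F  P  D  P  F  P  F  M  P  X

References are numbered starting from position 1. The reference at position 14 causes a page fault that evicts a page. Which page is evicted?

pos 1: D: fault, frames (D)
pos 2: P: fault, frames (D P)
pos 3: F: fault, frames (D P F)
pos 4: P: hit
pos 5: F: hit
pos 6: P: hit
pos 7: D: hit
pos 8: P: hit
pos 9: F: hit
pos 10: P: hit
pos 11: F: hit
pos 12: M: fault, frames (D P F M)
pos 13: P: hit
pos 14: X: fault, evict D, frames (F M P X)
At position 14, page D is evicted.

D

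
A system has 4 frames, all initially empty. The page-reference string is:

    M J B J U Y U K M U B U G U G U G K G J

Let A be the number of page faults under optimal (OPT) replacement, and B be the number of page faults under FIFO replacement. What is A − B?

-4

Under OPT: F F F . F F . F . . . . F . . . . . . F → 8 faults.
Under FIFO: F F F . F F . F F . F F F . . . . F . F → 12 faults.
A − B = 8 − 12 = -4.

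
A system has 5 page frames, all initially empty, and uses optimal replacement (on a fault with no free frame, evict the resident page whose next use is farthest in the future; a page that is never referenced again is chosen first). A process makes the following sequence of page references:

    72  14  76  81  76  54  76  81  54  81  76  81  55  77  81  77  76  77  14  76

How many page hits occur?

13

72 → fault, frames {72}
14 → fault, frames {72,14}
76 → fault, frames {72,14,76}
81 → fault, frames {72,14,76,81}
76 → hit
54 → fault, frames {72,14,76,81,54}
76 → hit
81 → hit
54 → hit
81 → hit
76 → hit
81 → hit
55 → fault, evict 54, frames {72,14,76,81,55}
77 → fault, evict 55, frames {72,14,76,81,77}
81 → hit
77 → hit
76 → hit
77 → hit
14 → hit
76 → hit
Hits: 13.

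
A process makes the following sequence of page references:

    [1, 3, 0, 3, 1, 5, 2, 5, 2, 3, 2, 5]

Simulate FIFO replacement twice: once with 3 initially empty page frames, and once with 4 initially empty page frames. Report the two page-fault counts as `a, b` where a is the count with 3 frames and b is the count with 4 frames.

6, 5

3 frames: F F F . . F F . . F . . → 6 faults.
4 frames: F F F . . F F . . . . . → 5 faults.
5 < 6: adding a frame reduced faults, as is typical.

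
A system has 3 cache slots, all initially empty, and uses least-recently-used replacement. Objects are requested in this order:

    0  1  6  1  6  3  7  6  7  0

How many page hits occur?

4

0 -> fault, frames [0]
1 -> fault, frames [0, 1]
6 -> fault, frames [0, 1, 6]
1 -> hit
6 -> hit
3 -> fault, evict 0, frames [1, 6, 3]
7 -> fault, evict 1, frames [6, 3, 7]
6 -> hit
7 -> hit
0 -> fault, evict 3, frames [6, 7, 0]
Hits: 4.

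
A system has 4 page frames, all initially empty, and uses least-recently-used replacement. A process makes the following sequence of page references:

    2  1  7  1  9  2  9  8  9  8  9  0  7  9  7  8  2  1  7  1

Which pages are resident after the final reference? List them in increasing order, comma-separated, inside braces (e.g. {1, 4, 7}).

2: fault, frames [2]
1: fault, frames [2, 1]
7: fault, frames [2, 1, 7]
1: hit
9: fault, frames [2, 7, 1, 9]
2: hit
9: hit
8: fault, evict 7, frames [1, 2, 9, 8]
9: hit
8: hit
9: hit
0: fault, evict 1, frames [2, 8, 9, 0]
7: fault, evict 2, frames [8, 9, 0, 7]
9: hit
7: hit
8: hit
2: fault, evict 0, frames [9, 7, 8, 2]
1: fault, evict 9, frames [7, 8, 2, 1]
7: hit
1: hit

{1, 2, 7, 8}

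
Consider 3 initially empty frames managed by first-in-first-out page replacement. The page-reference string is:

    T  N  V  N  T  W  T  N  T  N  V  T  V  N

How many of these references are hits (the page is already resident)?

7

T → fault, frames {T}
N → fault, frames {T,N}
V → fault, frames {T,N,V}
N → hit
T → hit
W → fault, evict T, frames {N,V,W}
T → fault, evict N, frames {V,W,T}
N → fault, evict V, frames {W,T,N}
T → hit
N → hit
V → fault, evict W, frames {T,N,V}
T → hit
V → hit
N → hit
Hits: 7.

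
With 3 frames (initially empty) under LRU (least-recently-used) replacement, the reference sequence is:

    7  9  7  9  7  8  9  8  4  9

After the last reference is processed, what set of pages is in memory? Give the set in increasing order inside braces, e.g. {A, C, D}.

{4, 8, 9}

7: fault, frames (7)
9: fault, frames (7 9)
7: hit
9: hit
7: hit
8: fault, frames (9 7 8)
9: hit
8: hit
4: fault, evict 7, frames (9 8 4)
9: hit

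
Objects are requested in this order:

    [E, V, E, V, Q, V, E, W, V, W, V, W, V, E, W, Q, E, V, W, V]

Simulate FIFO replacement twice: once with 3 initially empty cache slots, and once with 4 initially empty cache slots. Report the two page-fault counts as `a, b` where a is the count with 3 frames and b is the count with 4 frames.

6, 4

3 frames: F F . . F . . F . . . . . F . . . F . . → 6 faults.
4 frames: F F . . F . . F . . . . . . . . . . . . → 4 faults.
4 < 6: adding a frame reduced faults, as is typical.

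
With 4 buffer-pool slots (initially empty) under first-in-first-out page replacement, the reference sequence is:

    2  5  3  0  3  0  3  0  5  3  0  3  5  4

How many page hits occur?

9

2 -> miss, frames {2}
5 -> miss, frames {2,5}
3 -> miss, frames {2,5,3}
0 -> miss, frames {2,5,3,0}
3 -> hit
0 -> hit
3 -> hit
0 -> hit
5 -> hit
3 -> hit
0 -> hit
3 -> hit
5 -> hit
4 -> miss, evict 2, frames {5,3,0,4}
Hits: 9.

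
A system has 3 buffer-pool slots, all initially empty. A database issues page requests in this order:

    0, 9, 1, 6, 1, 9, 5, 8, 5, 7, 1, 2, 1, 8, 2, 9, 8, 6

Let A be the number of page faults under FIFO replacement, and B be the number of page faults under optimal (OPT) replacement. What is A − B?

2

Under FIFO: F F F F . . F F . F F F . F . F . F → 12 faults.
Under OPT: F F F F . . F F . F . F . . . F . F → 10 faults.
A − B = 12 − 10 = 2.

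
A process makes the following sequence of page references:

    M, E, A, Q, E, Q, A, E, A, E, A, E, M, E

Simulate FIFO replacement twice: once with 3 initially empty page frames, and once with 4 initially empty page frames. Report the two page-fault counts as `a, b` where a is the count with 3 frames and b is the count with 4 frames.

6, 4

3 frames: F F F F . . . . . . . . F F → 6 faults.
4 frames: F F F F . . . . . . . . . . → 4 faults.
4 < 6: adding a frame reduced faults, as is typical.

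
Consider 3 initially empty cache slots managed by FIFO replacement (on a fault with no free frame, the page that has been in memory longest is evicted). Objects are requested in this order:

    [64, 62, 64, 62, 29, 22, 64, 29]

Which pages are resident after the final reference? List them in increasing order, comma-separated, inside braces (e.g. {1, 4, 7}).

64: fault, frames (64)
62: fault, frames (64 62)
64: hit
62: hit
29: fault, frames (64 62 29)
22: fault, evict 64, frames (62 29 22)
64: fault, evict 62, frames (29 22 64)
29: hit

{22, 29, 64}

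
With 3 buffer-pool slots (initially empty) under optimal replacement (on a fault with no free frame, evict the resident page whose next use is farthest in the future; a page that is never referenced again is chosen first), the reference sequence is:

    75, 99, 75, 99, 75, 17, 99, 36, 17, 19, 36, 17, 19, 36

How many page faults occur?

5

75 → miss, frames (75)
99 → miss, frames (75 99)
75 → hit
99 → hit
75 → hit
17 → miss, frames (75 99 17)
99 → hit
36 → miss, evict 99, frames (75 17 36)
17 → hit
19 → miss, evict 75, frames (17 36 19)
36 → hit
17 → hit
19 → hit
36 → hit
Page faults: 5.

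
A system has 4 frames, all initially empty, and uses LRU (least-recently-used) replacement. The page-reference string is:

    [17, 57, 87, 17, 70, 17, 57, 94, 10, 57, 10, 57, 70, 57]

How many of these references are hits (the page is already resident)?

17 -> fault, frames (17)
57 -> fault, frames (17 57)
87 -> fault, frames (17 57 87)
17 -> hit
70 -> fault, frames (57 87 17 70)
17 -> hit
57 -> hit
94 -> fault, evict 87, frames (70 17 57 94)
10 -> fault, evict 70, frames (17 57 94 10)
57 -> hit
10 -> hit
57 -> hit
70 -> fault, evict 17, frames (94 10 57 70)
57 -> hit
Hits: 7.

7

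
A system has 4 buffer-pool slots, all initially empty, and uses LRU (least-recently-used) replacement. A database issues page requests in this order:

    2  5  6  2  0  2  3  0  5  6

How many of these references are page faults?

2 -> miss, frames {2}
5 -> miss, frames {2,5}
6 -> miss, frames {2,5,6}
2 -> hit
0 -> miss, frames {5,6,2,0}
2 -> hit
3 -> miss, evict 5, frames {6,0,2,3}
0 -> hit
5 -> miss, evict 6, frames {2,3,0,5}
6 -> miss, evict 2, frames {3,0,5,6}
Page faults: 7.

7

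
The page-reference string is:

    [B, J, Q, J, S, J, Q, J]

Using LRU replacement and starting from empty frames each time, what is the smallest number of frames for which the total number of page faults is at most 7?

2

f=1: 8 faults
f=2: 5 faults
f=3: 4 faults
f=4: 4 faults
Smallest f with faults ≤ 7 is 2.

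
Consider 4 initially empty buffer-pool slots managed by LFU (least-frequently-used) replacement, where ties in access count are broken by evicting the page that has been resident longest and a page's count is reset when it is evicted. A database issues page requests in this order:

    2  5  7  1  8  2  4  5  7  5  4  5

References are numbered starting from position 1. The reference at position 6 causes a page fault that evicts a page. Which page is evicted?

5

pos 1: 2: miss, frames (2)
pos 2: 5: miss, frames (2 5)
pos 3: 7: miss, frames (2 5 7)
pos 4: 1: miss, frames (2 5 7 1)
pos 5: 8: miss, evict 2, frames (5 7 1 8)
pos 6: 2: miss, evict 5, frames (7 1 8 2)
At position 6, page 5 is evicted.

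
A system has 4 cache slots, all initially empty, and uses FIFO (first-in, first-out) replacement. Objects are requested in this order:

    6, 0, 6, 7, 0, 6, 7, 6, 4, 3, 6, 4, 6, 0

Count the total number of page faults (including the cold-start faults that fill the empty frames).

7

6 → miss, frames [6]
0 → miss, frames [6, 0]
6 → hit
7 → miss, frames [6, 0, 7]
0 → hit
6 → hit
7 → hit
6 → hit
4 → miss, frames [6, 0, 7, 4]
3 → miss, evict 6, frames [0, 7, 4, 3]
6 → miss, evict 0, frames [7, 4, 3, 6]
4 → hit
6 → hit
0 → miss, evict 7, frames [4, 3, 6, 0]
Page faults: 7.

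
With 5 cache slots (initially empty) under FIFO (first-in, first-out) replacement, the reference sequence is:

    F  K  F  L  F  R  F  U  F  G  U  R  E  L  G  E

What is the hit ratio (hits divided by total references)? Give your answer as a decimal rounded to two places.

F: miss, frames (F)
K: miss, frames (F K)
F: hit
L: miss, frames (F K L)
F: hit
R: miss, frames (F K L R)
F: hit
U: miss, frames (F K L R U)
F: hit
G: miss, evict F, frames (K L R U G)
U: hit
R: hit
E: miss, evict K, frames (L R U G E)
L: hit
G: hit
E: hit
Hits: 9 of 16 references → 9/16 = 0.5625.

0.56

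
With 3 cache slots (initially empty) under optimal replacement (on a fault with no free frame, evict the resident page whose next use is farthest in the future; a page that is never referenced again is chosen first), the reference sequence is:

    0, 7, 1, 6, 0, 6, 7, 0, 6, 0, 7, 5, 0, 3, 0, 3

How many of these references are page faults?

6

0 -> miss, frames [0]
7 -> miss, frames [0, 7]
1 -> miss, frames [0, 7, 1]
6 -> miss, evict 1, frames [0, 7, 6]
0 -> hit
6 -> hit
7 -> hit
0 -> hit
6 -> hit
0 -> hit
7 -> hit
5 -> miss, evict 6, frames [0, 7, 5]
0 -> hit
3 -> miss, evict 5, frames [0, 7, 3]
0 -> hit
3 -> hit
Page faults: 6.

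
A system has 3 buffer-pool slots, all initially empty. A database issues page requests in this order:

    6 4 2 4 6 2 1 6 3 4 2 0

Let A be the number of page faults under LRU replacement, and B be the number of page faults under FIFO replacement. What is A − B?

-1

Under LRU: F F F . . . F . F F F F → 8 faults.
Under FIFO: F F F . . . F F F F F F → 9 faults.
A − B = 8 − 9 = -1.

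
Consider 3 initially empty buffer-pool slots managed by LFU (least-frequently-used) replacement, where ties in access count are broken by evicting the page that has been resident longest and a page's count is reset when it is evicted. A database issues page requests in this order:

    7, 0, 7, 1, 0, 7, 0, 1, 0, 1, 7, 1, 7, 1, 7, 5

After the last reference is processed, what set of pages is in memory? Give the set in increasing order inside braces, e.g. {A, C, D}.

7: fault, frames {7}
0: fault, frames {7,0}
7: hit
1: fault, frames {7,0,1}
0: hit
7: hit
0: hit
1: hit
0: hit
1: hit
7: hit
1: hit
7: hit
1: hit
7: hit
5: fault, evict 0, frames {7,1,5}

{1, 5, 7}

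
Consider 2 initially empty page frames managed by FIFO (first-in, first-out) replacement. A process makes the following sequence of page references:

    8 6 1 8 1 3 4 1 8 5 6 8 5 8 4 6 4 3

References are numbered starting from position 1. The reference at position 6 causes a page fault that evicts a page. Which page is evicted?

pos 1: 8 -> miss, frames [8]
pos 2: 6 -> miss, frames [8, 6]
pos 3: 1 -> miss, evict 8, frames [6, 1]
pos 4: 8 -> miss, evict 6, frames [1, 8]
pos 5: 1 -> hit
pos 6: 3 -> miss, evict 1, frames [8, 3]
At position 6, page 1 is evicted.

1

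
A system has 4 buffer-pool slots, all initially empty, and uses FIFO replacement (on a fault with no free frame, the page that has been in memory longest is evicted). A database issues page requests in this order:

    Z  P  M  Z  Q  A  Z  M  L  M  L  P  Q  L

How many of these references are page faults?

10

Z -> miss, frames [Z]
P -> miss, frames [Z, P]
M -> miss, frames [Z, P, M]
Z -> hit
Q -> miss, frames [Z, P, M, Q]
A -> miss, evict Z, frames [P, M, Q, A]
Z -> miss, evict P, frames [M, Q, A, Z]
M -> hit
L -> miss, evict M, frames [Q, A, Z, L]
M -> miss, evict Q, frames [A, Z, L, M]
L -> hit
P -> miss, evict A, frames [Z, L, M, P]
Q -> miss, evict Z, frames [L, M, P, Q]
L -> hit
Page faults: 10.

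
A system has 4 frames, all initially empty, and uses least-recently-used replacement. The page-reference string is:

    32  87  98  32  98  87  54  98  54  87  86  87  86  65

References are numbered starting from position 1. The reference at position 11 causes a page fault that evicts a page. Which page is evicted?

32

pos 1: 32 → miss, frames (32)
pos 2: 87 → miss, frames (32 87)
pos 3: 98 → miss, frames (32 87 98)
pos 4: 32 → hit
pos 5: 98 → hit
pos 6: 87 → hit
pos 7: 54 → miss, frames (32 98 87 54)
pos 8: 98 → hit
pos 9: 54 → hit
pos 10: 87 → hit
pos 11: 86 → miss, evict 32, frames (98 54 87 86)
At position 11, page 32 is evicted.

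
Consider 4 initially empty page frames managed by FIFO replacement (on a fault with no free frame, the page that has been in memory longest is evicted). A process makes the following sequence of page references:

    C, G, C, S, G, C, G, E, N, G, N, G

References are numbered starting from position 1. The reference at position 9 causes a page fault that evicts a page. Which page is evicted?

pos 1: C -> miss, frames (C)
pos 2: G -> miss, frames (C G)
pos 3: C -> hit
pos 4: S -> miss, frames (C G S)
pos 5: G -> hit
pos 6: C -> hit
pos 7: G -> hit
pos 8: E -> miss, frames (C G S E)
pos 9: N -> miss, evict C, frames (G S E N)
At position 9, page C is evicted.

C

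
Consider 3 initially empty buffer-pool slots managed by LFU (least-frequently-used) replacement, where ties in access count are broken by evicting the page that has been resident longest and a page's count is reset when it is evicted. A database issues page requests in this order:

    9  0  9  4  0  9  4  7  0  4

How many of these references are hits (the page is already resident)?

5

9 → fault, frames (9)
0 → fault, frames (9 0)
9 → hit
4 → fault, frames (9 0 4)
0 → hit
9 → hit
4 → hit
7 → fault, evict 0, frames (9 4 7)
0 → fault, evict 7, frames (9 4 0)
4 → hit
Hits: 5.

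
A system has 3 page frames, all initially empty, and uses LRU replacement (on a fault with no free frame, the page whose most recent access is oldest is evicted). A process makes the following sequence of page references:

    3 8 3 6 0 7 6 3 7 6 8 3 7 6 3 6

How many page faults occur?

3: miss, frames [3]
8: miss, frames [3, 8]
3: hit
6: miss, frames [8, 3, 6]
0: miss, evict 8, frames [3, 6, 0]
7: miss, evict 3, frames [6, 0, 7]
6: hit
3: miss, evict 0, frames [7, 6, 3]
7: hit
6: hit
8: miss, evict 3, frames [7, 6, 8]
3: miss, evict 7, frames [6, 8, 3]
7: miss, evict 6, frames [8, 3, 7]
6: miss, evict 8, frames [3, 7, 6]
3: hit
6: hit
Page faults: 10.

10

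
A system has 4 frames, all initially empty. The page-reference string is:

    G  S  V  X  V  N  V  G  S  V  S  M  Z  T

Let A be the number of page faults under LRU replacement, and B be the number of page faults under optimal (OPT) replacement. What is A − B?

Under LRU: F F F F . F . F F . . F F F → 10 faults.
Under OPT: F F F F . F . . . . . F F F → 8 faults.
A − B = 10 − 8 = 2.

2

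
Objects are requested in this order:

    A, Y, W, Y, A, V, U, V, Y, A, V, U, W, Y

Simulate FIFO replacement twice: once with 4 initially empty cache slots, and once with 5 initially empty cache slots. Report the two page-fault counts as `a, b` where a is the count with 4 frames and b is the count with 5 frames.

4 frames: F F F . . F F . . F . . . F → 7 faults.
5 frames: F F F . . F F . . . . . . . → 5 faults.
5 < 7: adding a frame reduced faults, as is typical.

7, 5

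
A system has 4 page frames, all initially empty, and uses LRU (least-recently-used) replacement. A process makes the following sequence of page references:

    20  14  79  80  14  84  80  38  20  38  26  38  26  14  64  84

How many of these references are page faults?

11

20 → fault, frames (20)
14 → fault, frames (20 14)
79 → fault, frames (20 14 79)
80 → fault, frames (20 14 79 80)
14 → hit
84 → fault, evict 20, frames (79 80 14 84)
80 → hit
38 → fault, evict 79, frames (14 84 80 38)
20 → fault, evict 14, frames (84 80 38 20)
38 → hit
26 → fault, evict 84, frames (80 20 38 26)
38 → hit
26 → hit
14 → fault, evict 80, frames (20 38 26 14)
64 → fault, evict 20, frames (38 26 14 64)
84 → fault, evict 38, frames (26 14 64 84)
Page faults: 11.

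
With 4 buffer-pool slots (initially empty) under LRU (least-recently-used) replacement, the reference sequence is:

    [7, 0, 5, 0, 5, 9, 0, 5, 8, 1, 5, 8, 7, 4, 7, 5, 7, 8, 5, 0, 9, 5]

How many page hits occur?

12

7 → miss, frames {7}
0 → miss, frames {7,0}
5 → miss, frames {7,0,5}
0 → hit
5 → hit
9 → miss, frames {7,0,5,9}
0 → hit
5 → hit
8 → miss, evict 7, frames {9,0,5,8}
1 → miss, evict 9, frames {0,5,8,1}
5 → hit
8 → hit
7 → miss, evict 0, frames {1,5,8,7}
4 → miss, evict 1, frames {5,8,7,4}
7 → hit
5 → hit
7 → hit
8 → hit
5 → hit
0 → miss, evict 4, frames {7,8,5,0}
9 → miss, evict 7, frames {8,5,0,9}
5 → hit
Hits: 12.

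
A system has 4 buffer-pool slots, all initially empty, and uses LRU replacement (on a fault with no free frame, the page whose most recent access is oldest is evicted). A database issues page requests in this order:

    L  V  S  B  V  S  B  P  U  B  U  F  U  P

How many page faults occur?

7

L: fault, frames [L]
V: fault, frames [L, V]
S: fault, frames [L, V, S]
B: fault, frames [L, V, S, B]
V: hit
S: hit
B: hit
P: fault, evict L, frames [V, S, B, P]
U: fault, evict V, frames [S, B, P, U]
B: hit
U: hit
F: fault, evict S, frames [P, B, U, F]
U: hit
P: hit
Page faults: 7.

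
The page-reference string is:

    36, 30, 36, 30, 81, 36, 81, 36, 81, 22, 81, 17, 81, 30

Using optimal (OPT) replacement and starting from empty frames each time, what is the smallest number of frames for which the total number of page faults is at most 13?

f=1: 14 faults
f=2: 6 faults
f=3: 5 faults
f=4: 5 faults
f=5: 5 faults
Smallest f with faults ≤ 13 is 2.

2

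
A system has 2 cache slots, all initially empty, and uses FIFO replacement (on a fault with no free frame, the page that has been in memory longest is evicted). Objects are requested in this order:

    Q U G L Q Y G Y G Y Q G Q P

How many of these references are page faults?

Q → fault, frames (Q)
U → fault, frames (Q U)
G → fault, evict Q, frames (U G)
L → fault, evict U, frames (G L)
Q → fault, evict G, frames (L Q)
Y → fault, evict L, frames (Q Y)
G → fault, evict Q, frames (Y G)
Y → hit
G → hit
Y → hit
Q → fault, evict Y, frames (G Q)
G → hit
Q → hit
P → fault, evict G, frames (Q P)
Page faults: 9.

9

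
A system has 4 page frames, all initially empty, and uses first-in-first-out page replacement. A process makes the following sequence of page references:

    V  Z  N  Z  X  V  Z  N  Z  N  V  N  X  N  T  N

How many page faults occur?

V -> fault, frames [V]
Z -> fault, frames [V, Z]
N -> fault, frames [V, Z, N]
Z -> hit
X -> fault, frames [V, Z, N, X]
V -> hit
Z -> hit
N -> hit
Z -> hit
N -> hit
V -> hit
N -> hit
X -> hit
N -> hit
T -> fault, evict V, frames [Z, N, X, T]
N -> hit
Page faults: 5.

5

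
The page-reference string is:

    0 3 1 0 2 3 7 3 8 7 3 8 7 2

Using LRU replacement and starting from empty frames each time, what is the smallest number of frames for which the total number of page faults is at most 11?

f=1: 14 faults
f=2: 13 faults
f=3: 8 faults
f=4: 6 faults
f=5: 6 faults
f=6: 6 faults
Smallest f with faults ≤ 11 is 3.

3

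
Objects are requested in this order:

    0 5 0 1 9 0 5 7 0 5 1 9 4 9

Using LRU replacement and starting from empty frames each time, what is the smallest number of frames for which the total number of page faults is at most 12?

2

f=1: 14 faults
f=2: 12 faults
f=3: 9 faults
f=4: 8 faults
f=5: 6 faults
f=6: 6 faults
Smallest f with faults ≤ 12 is 2.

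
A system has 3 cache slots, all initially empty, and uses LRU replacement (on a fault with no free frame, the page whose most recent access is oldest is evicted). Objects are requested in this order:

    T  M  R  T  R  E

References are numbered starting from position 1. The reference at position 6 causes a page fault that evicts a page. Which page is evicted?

M

pos 1: T → fault, frames {T}
pos 2: M → fault, frames {T,M}
pos 3: R → fault, frames {T,M,R}
pos 4: T → hit
pos 5: R → hit
pos 6: E → fault, evict M, frames {T,R,E}
At position 6, page M is evicted.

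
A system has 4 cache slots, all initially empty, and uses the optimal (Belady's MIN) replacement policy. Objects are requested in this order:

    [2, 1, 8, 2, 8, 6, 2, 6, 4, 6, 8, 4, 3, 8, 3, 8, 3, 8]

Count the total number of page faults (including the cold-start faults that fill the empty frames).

6

2: miss, frames [2]
1: miss, frames [2, 1]
8: miss, frames [2, 1, 8]
2: hit
8: hit
6: miss, frames [2, 1, 8, 6]
2: hit
6: hit
4: miss, evict 1, frames [2, 8, 6, 4]
6: hit
8: hit
4: hit
3: miss, evict 4, frames [2, 8, 6, 3]
8: hit
3: hit
8: hit
3: hit
8: hit
Page faults: 6.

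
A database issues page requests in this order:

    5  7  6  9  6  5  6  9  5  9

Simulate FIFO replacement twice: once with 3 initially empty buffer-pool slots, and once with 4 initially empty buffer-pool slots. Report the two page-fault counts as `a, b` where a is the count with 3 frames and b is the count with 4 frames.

3 frames: F F F F . F . . . . → 5 faults.
4 frames: F F F F . . . . . . → 4 faults.
4 < 5: adding a frame reduced faults, as is typical.

5, 4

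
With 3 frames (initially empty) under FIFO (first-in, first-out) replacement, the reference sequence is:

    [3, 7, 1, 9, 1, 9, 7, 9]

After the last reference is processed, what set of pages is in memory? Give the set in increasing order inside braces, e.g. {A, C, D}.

3: miss, frames [3]
7: miss, frames [3, 7]
1: miss, frames [3, 7, 1]
9: miss, evict 3, frames [7, 1, 9]
1: hit
9: hit
7: hit
9: hit

{1, 7, 9}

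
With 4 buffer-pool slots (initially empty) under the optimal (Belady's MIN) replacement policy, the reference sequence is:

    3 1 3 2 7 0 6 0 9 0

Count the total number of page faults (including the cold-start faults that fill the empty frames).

7

3 → miss, frames [3]
1 → miss, frames [3, 1]
3 → hit
2 → miss, frames [3, 1, 2]
7 → miss, frames [3, 1, 2, 7]
0 → miss, evict 7, frames [3, 1, 2, 0]
6 → miss, evict 2, frames [3, 1, 0, 6]
0 → hit
9 → miss, evict 6, frames [3, 1, 0, 9]
0 → hit
Page faults: 7.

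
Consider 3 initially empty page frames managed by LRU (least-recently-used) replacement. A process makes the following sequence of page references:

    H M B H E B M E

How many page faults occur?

H: miss, frames [H]
M: miss, frames [H, M]
B: miss, frames [H, M, B]
H: hit
E: miss, evict M, frames [B, H, E]
B: hit
M: miss, evict H, frames [E, B, M]
E: hit
Page faults: 5.

5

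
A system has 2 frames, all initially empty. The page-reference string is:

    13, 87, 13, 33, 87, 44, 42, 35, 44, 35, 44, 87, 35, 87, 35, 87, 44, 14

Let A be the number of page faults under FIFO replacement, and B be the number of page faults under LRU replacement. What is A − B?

Under FIFO: F F . F . F F F F . . F F . . . F F → 11 faults.
Under LRU: F F . F F F F F F . . F F . . . F F → 12 faults.
A − B = 11 − 12 = -1.

-1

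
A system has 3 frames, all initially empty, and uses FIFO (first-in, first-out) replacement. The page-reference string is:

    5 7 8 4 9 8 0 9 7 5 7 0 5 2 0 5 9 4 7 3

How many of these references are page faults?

14

5: fault, frames {5}
7: fault, frames {5,7}
8: fault, frames {5,7,8}
4: fault, evict 5, frames {7,8,4}
9: fault, evict 7, frames {8,4,9}
8: hit
0: fault, evict 8, frames {4,9,0}
9: hit
7: fault, evict 4, frames {9,0,7}
5: fault, evict 9, frames {0,7,5}
7: hit
0: hit
5: hit
2: fault, evict 0, frames {7,5,2}
0: fault, evict 7, frames {5,2,0}
5: hit
9: fault, evict 5, frames {2,0,9}
4: fault, evict 2, frames {0,9,4}
7: fault, evict 0, frames {9,4,7}
3: fault, evict 9, frames {4,7,3}
Page faults: 14.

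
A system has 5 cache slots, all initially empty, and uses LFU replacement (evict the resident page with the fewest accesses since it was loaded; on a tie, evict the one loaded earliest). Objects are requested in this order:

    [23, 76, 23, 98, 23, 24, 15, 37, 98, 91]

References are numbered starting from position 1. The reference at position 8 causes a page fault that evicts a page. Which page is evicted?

pos 1: 23 → fault, frames [23]
pos 2: 76 → fault, frames [23, 76]
pos 3: 23 → hit
pos 4: 98 → fault, frames [23, 76, 98]
pos 5: 23 → hit
pos 6: 24 → fault, frames [23, 76, 98, 24]
pos 7: 15 → fault, frames [23, 76, 98, 24, 15]
pos 8: 37 → fault, evict 76, frames [23, 98, 24, 15, 37]
At position 8, page 76 is evicted.

76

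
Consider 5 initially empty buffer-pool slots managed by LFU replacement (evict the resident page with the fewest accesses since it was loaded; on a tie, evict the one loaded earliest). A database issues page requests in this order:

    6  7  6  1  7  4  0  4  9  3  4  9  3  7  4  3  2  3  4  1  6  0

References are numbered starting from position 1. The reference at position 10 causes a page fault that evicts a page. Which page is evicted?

0

pos 1: 6: fault, frames (6)
pos 2: 7: fault, frames (6 7)
pos 3: 6: hit
pos 4: 1: fault, frames (6 7 1)
pos 5: 7: hit
pos 6: 4: fault, frames (6 7 1 4)
pos 7: 0: fault, frames (6 7 1 4 0)
pos 8: 4: hit
pos 9: 9: fault, evict 1, frames (6 7 4 0 9)
pos 10: 3: fault, evict 0, frames (6 7 4 9 3)
At position 10, page 0 is evicted.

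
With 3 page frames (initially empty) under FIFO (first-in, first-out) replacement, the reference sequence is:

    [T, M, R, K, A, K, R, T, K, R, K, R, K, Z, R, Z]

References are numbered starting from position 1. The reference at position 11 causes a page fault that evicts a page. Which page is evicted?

A

pos 1: T -> miss, frames {T}
pos 2: M -> miss, frames {T,M}
pos 3: R -> miss, frames {T,M,R}
pos 4: K -> miss, evict T, frames {M,R,K}
pos 5: A -> miss, evict M, frames {R,K,A}
pos 6: K -> hit
pos 7: R -> hit
pos 8: T -> miss, evict R, frames {K,A,T}
pos 9: K -> hit
pos 10: R -> miss, evict K, frames {A,T,R}
pos 11: K -> miss, evict A, frames {T,R,K}
At position 11, page A is evicted.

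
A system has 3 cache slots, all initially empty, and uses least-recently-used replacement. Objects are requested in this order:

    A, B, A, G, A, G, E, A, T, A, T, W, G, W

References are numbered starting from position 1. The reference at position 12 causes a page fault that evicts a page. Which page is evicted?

E

pos 1: A -> miss, frames [A]
pos 2: B -> miss, frames [A, B]
pos 3: A -> hit
pos 4: G -> miss, frames [B, A, G]
pos 5: A -> hit
pos 6: G -> hit
pos 7: E -> miss, evict B, frames [A, G, E]
pos 8: A -> hit
pos 9: T -> miss, evict G, frames [E, A, T]
pos 10: A -> hit
pos 11: T -> hit
pos 12: W -> miss, evict E, frames [A, T, W]
At position 12, page E is evicted.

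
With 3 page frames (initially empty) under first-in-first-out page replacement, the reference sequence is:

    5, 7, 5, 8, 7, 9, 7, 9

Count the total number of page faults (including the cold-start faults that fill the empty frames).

5 → fault, frames [5]
7 → fault, frames [5, 7]
5 → hit
8 → fault, frames [5, 7, 8]
7 → hit
9 → fault, evict 5, frames [7, 8, 9]
7 → hit
9 → hit
Page faults: 4.

4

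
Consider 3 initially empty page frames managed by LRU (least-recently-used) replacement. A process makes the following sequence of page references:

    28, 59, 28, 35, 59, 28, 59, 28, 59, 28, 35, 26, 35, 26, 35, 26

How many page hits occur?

28 -> fault, frames (28)
59 -> fault, frames (28 59)
28 -> hit
35 -> fault, frames (59 28 35)
59 -> hit
28 -> hit
59 -> hit
28 -> hit
59 -> hit
28 -> hit
35 -> hit
26 -> fault, evict 59, frames (28 35 26)
35 -> hit
26 -> hit
35 -> hit
26 -> hit
Hits: 12.

12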